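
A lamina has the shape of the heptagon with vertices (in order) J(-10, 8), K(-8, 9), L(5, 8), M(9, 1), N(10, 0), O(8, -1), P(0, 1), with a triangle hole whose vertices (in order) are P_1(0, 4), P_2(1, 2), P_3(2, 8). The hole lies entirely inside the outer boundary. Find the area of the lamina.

98

Outer boundary:
Apply the shoelace formula: 2A = Σ (x_i·y_{i+1} − x_{i+1}·y_i), indices taken mod 7.
J→K: (-10)(9) − (-8)(8) = -26
K→L: (-8)(8) − (5)(9) = -109
L→M: (5)(1) − (9)(8) = -67
M→N: (9)(0) − (10)(1) = -10
N→O: (10)(-1) − (8)(0) = -10
O→P: (8)(1) − (0)(-1) = 8
P→J: (0)(8) − (-10)(1) = 10
Σ = -204
Area = |Σ|/2 = 102.
Hole:
Apply the shoelace formula: 2A = Σ (x_i·y_{i+1} − x_{i+1}·y_i), indices taken mod 3.
P_1→P_2: (0)(2) − (1)(4) = -4
P_2→P_3: (1)(8) − (2)(2) = 4
P_3→P_1: (2)(4) − (0)(8) = 8
Σ = 8
Area = |Σ|/2 = 4.
Net area = 102 − 4 = 98.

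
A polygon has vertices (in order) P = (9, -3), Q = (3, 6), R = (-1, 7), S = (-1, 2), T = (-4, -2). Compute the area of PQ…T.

67.5

Cross-terms: 63, 27, 5, 10, 30  ⇒  Σ = 135
Area = |Σ|/2 = 67.5.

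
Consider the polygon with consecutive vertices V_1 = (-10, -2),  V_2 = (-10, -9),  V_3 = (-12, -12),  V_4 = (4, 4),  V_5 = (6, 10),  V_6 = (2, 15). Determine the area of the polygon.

157

Apply the shoelace (surveyor's) formula: 2A = Σ (x_i·y_{i+1} − x_{i+1}·y_i), indices taken mod 6.
Cross-terms: 70, 12, 0, 16, 70, 146  ⇒  Σ = 314
Area = |Σ|/2 = 157.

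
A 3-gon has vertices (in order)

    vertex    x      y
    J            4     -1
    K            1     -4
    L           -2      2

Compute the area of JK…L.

Apply the shoelace (surveyor's) formula: 2A = Σ (x_i·y_{i+1} − x_{i+1}·y_i), indices taken mod 3.
Σ = (-15) + (-6) + (-6) = -27
Area = |Σ|/2 = 13.5.

13.5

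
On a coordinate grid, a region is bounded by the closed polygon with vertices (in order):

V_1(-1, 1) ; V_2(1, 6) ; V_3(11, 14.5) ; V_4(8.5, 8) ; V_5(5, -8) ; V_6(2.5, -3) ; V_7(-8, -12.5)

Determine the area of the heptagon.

Apply the shoelace formula: 2A = Σ (x_i·y_{i+1} − x_{i+1}·y_i), indices taken mod 7.
Σ = (-7) + (-51.5) + (-35.25) + (-108) + (5) + (-55.25) + (-20.5) = -272.5
Area = |Σ|/2 = 136.25.

136.25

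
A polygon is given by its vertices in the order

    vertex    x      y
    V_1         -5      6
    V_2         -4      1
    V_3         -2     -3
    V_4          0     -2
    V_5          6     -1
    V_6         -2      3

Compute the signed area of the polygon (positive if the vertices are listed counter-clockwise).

Apply the surveyor's formula: 2A = Σ (x_i·y_{i+1} − x_{i+1}·y_i), indices taken mod 6.
Σ = (19) + (14) + (4) + (12) + (16) + (3) = 68
Signed area = Σ/2 = 34 (positive ⇒ counter-clockwise traversal).

34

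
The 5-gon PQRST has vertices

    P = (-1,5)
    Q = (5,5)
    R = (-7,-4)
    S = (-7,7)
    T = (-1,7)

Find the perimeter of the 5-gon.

40

|PQ| = √((6)² + (0)²) = √36 = 6
|QR| = √((-12)² + (-9)²) = √225 = 15
|RS| = √((0)² + (11)²) = √121 = 11
|ST| = √((6)² + (0)²) = √36 = 6
|TP| = √((0)² + (-2)²) = √4 = 2
Perimeter = 6 + 15 + 11 + 6 + 2 = 40.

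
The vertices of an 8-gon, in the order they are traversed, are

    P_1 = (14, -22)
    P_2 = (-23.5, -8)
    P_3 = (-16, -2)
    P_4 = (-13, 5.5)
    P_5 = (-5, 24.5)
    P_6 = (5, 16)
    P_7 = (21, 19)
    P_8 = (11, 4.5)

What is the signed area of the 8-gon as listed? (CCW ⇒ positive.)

Apply the shoelace formula: 2A = Σ (x_i·y_{i+1} − x_{i+1}·y_i), indices taken mod 8.
Σ = (-629) + (-81) + (-114) + (-291) + (-202.5) + (-241) + (-114.5) + (-305) = -1978
Signed area = Σ/2 = -989 (negative ⇒ clockwise traversal).

-989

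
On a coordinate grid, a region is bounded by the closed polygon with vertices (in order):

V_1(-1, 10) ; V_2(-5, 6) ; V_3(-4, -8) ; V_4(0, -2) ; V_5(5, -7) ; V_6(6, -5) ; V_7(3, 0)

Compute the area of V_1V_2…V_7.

Σ = (44) + (64) + (8) + (10) + (17) + (15) + (30) = 188
Area = |Σ|/2 = 94.

94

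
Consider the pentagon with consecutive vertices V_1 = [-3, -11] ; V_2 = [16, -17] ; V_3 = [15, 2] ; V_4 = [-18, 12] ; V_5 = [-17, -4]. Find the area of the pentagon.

Apply the surveyor's formula: 2A = Σ (x_i·y_{i+1} − x_{i+1}·y_i), indices taken mod 5.
Σ = (227) + (287) + (216) + (276) + (175) = 1181
Area = |Σ|/2 = 590.5.

590.5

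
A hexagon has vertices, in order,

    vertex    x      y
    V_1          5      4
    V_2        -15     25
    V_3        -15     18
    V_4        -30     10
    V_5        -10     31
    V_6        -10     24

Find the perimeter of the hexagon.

|V_1V_2| = √((-20)² + (21)²) = √841 = 29
|V_2V_3| = √((0)² + (-7)²) = √49 = 7
|V_3V_4| = √((-15)² + (-8)²) = √289 = 17
|V_4V_5| = √((20)² + (21)²) = √841 = 29
|V_5V_6| = √((0)² + (-7)²) = √49 = 7
|V_6V_1| = √((15)² + (-20)²) = √625 = 25
Perimeter = 29 + 7 + 17 + 29 + 7 + 25 = 114.

114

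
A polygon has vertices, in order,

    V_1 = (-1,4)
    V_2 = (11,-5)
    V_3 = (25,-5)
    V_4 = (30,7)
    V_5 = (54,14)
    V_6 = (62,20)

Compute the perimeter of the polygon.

142

|V_1V_2| = √((12)² + (-9)²) = √225 = 15
|V_2V_3| = √((14)² + (0)²) = √196 = 14
|V_3V_4| = √((5)² + (12)²) = √169 = 13
|V_4V_5| = √((24)² + (7)²) = √625 = 25
|V_5V_6| = √((8)² + (6)²) = √100 = 10
|V_6V_1| = √((-63)² + (-16)²) = √4225 = 65
Perimeter = 15 + 14 + 13 + 25 + 10 + 65 = 142.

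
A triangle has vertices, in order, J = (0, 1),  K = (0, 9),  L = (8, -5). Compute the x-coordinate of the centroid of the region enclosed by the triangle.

Apply the surveyor's formula. First the cross-terms c_i = x_i·y_{i+1} − x_{i+1}·y_i:
  0, -72, 8  ⇒  2A = -64, A = -32.
Then Σ (x_i + x_{i+1})·c_i = -512, so x̄ = -512 / (6·(-32)) = 8/3.

8/3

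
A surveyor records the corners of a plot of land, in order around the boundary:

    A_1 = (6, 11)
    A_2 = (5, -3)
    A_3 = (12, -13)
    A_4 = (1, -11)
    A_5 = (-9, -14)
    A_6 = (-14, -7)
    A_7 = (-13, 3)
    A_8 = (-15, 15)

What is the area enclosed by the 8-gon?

Apply the shoelace formula: 2A = Σ (x_i·y_{i+1} − x_{i+1}·y_i), indices taken mod 8.
A_1→A_2: (6)(-3) − (5)(11) = -73
A_2→A_3: (5)(-13) − (12)(-3) = -29
A_3→A_4: (12)(-11) − (1)(-13) = -119
A_4→A_5: (1)(-14) − (-9)(-11) = -113
A_5→A_6: (-9)(-7) − (-14)(-14) = -133
A_6→A_7: (-14)(3) − (-13)(-7) = -133
A_7→A_8: (-13)(15) − (-15)(3) = -150
A_8→A_1: (-15)(11) − (6)(15) = -255
Σ = -1005
Area = |Σ|/2 = 502.5.

502.5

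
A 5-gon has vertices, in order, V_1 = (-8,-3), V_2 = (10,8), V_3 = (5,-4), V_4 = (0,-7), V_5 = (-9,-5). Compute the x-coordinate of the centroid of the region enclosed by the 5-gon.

Apply the surveyor's formula. First the cross-terms c_i = x_i·y_{i+1} − x_{i+1}·y_i:
  -34, -80, -35, -63, -13  ⇒  2A = -225, A = -112.5.
Then Σ (x_i + x_{i+1})·c_i = -655, so x̄ = -655 / (6·(-112.5)) = 131/135.

131/135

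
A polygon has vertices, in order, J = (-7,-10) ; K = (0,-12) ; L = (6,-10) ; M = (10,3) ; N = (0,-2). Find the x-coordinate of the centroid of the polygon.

Apply the shoelace formula. First the cross-terms c_i = x_i·y_{i+1} − x_{i+1}·y_i:
  84, 72, 118, -20, -14  ⇒  2A = 240, A = 120.
Then Σ (x_i + x_{i+1})·c_i = 1630, so x̄ = 1630 / (6·120) = 163/72.

163/72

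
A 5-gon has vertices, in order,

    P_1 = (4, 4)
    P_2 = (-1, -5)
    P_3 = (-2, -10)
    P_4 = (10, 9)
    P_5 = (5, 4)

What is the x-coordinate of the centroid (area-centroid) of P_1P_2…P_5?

569/195

Apply the shoelace formula. First the cross-terms c_i = x_i·y_{i+1} − x_{i+1}·y_i:
  -16, 0, 82, -5, 4  ⇒  2A = 65, A = 32.5.
Then Σ (x_i + x_{i+1})·c_i = 569, so x̄ = 569 / (6·32.5) = 569/195.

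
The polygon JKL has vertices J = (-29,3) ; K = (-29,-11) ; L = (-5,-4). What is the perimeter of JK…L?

|JK| = √((0)² + (-14)²) = √196 = 14
|KL| = √((24)² + (7)²) = √625 = 25
|LJ| = √((-24)² + (7)²) = √625 = 25
Perimeter = 14 + 25 + 25 = 64.

64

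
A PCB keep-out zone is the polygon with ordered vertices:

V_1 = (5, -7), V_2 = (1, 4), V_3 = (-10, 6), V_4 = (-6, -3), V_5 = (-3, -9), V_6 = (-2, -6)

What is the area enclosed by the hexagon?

Apply the shoelace (surveyor's) formula: 2A = Σ (x_i·y_{i+1} − x_{i+1}·y_i), indices taken mod 6.
V_1→V_2: (5)(4) − (1)(-7) = 27
V_2→V_3: (1)(6) − (-10)(4) = 46
V_3→V_4: (-10)(-3) − (-6)(6) = 66
V_4→V_5: (-6)(-9) − (-3)(-3) = 45
V_5→V_6: (-3)(-6) − (-2)(-9) = 0
V_6→V_1: (-2)(-7) − (5)(-6) = 44
Σ = 228
Area = |Σ|/2 = 114.

114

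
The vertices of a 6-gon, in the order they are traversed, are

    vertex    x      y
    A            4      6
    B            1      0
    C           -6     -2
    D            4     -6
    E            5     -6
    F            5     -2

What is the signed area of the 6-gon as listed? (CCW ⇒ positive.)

Apply the shoelace (surveyor's) formula: 2A = Σ (x_i·y_{i+1} − x_{i+1}·y_i), indices taken mod 6.
Σ = (-6) + (-2) + (44) + (6) + (20) + (38) = 100
Signed area = Σ/2 = 50 (positive ⇒ counter-clockwise traversal).

50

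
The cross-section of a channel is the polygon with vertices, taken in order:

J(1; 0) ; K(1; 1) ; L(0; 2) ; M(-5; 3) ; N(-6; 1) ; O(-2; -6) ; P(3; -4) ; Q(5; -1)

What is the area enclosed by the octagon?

54

Apply the shoelace (surveyor's) formula: 2A = Σ (x_i·y_{i+1} − x_{i+1}·y_i), indices taken mod 8.
Σ = (1) + (2) + (10) + (13) + (38) + (26) + (17) + (1) = 108
Area = |Σ|/2 = 54.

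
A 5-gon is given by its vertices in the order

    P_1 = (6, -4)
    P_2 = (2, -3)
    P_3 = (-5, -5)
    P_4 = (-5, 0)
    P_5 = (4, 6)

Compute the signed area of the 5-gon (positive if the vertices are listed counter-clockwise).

P_1→P_2: (6)(-3) − (2)(-4) = -10
P_2→P_3: (2)(-5) − (-5)(-3) = -25
P_3→P_4: (-5)(0) − (-5)(-5) = -25
P_4→P_5: (-5)(6) − (4)(0) = -30
P_5→P_1: (4)(-4) − (6)(6) = -52
Σ = -142
Signed area = Σ/2 = -71 (negative ⇒ clockwise traversal).

-71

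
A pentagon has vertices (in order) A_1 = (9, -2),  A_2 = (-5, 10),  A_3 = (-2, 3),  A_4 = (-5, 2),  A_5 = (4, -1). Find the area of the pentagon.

A_1→A_2: (9)(10) − (-5)(-2) = 80
A_2→A_3: (-5)(3) − (-2)(10) = 5
A_3→A_4: (-2)(2) − (-5)(3) = 11
A_4→A_5: (-5)(-1) − (4)(2) = -3
A_5→A_1: (4)(-2) − (9)(-1) = 1
Σ = 94
Area = |Σ|/2 = 47.

47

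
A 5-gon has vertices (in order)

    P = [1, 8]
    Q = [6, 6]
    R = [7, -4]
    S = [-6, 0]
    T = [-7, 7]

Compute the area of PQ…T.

Σ = (-42) + (-66) + (-24) + (-42) + (-63) = -237
Area = |Σ|/2 = 118.5.

118.5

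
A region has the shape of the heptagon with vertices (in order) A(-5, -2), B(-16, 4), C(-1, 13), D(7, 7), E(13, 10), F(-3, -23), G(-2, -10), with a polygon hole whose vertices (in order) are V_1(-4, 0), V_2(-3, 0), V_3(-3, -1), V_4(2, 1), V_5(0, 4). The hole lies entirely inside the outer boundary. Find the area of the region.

Outer boundary:
Σ = (-52) + (-204) + (-98) + (-21) + (-269) + (-16) + (-46) = -706
Area = |Σ|/2 = 353.
Hole:
Apply the shoelace (surveyor's) formula: 2A = Σ (x_i·y_{i+1} − x_{i+1}·y_i), indices taken mod 5.
V_1→V_2: (-4)(0) − (-3)(0) = 0
V_2→V_3: (-3)(-1) − (-3)(0) = 3
V_3→V_4: (-3)(1) − (2)(-1) = -1
V_4→V_5: (2)(4) − (0)(1) = 8
V_5→V_1: (0)(0) − (-4)(4) = 16
Σ = 26
Area = |Σ|/2 = 13.
Net area = 353 − 13 = 340.

340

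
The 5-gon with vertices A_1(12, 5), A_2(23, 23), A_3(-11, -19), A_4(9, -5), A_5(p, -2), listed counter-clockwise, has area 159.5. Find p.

The doubled signed area Σ (x_i y_{i+1} − x_{i+1} y_i) is linear in p.
With p=0 it equals 209; the coefficient of p is 10 (from the two edges through A_5).
So 10·p + 209 = 2·159.5 = 319 ⇒ p = 11.

11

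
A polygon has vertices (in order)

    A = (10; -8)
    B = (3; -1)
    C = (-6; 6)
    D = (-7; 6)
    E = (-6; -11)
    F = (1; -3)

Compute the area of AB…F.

Apply the shoelace (surveyor's) formula: 2A = Σ (x_i·y_{i+1} − x_{i+1}·y_i), indices taken mod 6.
Σ = (14) + (12) + (6) + (113) + (29) + (22) = 196
Area = |Σ|/2 = 98.

98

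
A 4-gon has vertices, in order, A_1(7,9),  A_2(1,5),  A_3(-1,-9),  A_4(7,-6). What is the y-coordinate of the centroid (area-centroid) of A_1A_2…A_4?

-85/147

Apply the shoelace (surveyor's) formula. First the cross-terms c_i = x_i·y_{i+1} − x_{i+1}·y_i:
  26, -4, 69, 105  ⇒  2A = 196, A = 98.
Then Σ (y_i + y_{i+1})·c_i = -340, so ȳ = -340 / (6·98) = -85/147.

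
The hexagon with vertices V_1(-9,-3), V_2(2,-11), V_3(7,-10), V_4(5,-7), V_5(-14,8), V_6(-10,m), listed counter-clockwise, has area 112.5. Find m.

-2

Write out the shoelace sum; only the two edges meeting at V_6 involve m:
2·Area = [((-14)·m − (-10)·8) + ((-10)·(-3) − (-9)·m)] + 105
       = -5·m + 215 = 225
⇒ m = -2.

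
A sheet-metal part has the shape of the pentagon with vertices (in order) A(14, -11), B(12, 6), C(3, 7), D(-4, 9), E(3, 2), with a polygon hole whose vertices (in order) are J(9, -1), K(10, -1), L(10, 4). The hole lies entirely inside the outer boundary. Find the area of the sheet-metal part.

Outer boundary:
Apply Gauss's area formula: 2A = Σ (x_i·y_{i+1} − x_{i+1}·y_i), indices taken mod 5.
Cross-terms: 216, 66, 55, -35, -61  ⇒  Σ = 241
Area = |Σ|/2 = 120.5.
Hole:
Cross-terms: 1, 50, -46  ⇒  Σ = 5
Area = |Σ|/2 = 2.5.
Net area = 120.5 − 2.5 = 118.

118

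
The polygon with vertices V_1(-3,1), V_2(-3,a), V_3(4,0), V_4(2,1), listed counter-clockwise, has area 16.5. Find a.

-3

Write out the shoelace sum; only the two edges meeting at V_2 involve a:
2·Area = [((-3)·a − (-3)·1) + ((-3)·0 − 4·a)] + 9
       = -7·a + 12 = 33
⇒ a = -3.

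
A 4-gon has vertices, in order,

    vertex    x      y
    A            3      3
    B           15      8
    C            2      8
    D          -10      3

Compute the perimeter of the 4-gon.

52

|AB| = √((12)² + (5)²) = √169 = 13
|BC| = √((-13)² + (0)²) = √169 = 13
|CD| = √((-12)² + (-5)²) = √169 = 13
|DA| = √((13)² + (0)²) = √169 = 13
Perimeter = 13 + 13 + 13 + 13 = 52.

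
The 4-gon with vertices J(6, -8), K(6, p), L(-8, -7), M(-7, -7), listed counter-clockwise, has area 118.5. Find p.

9

Write out the shoelace sum; only the two edges meeting at K involve p:
2·Area = [(6·p − 6·(-8)) + (6·(-7) − (-8)·p)] + 105
       = 14·p + 111 = 237
⇒ p = 9.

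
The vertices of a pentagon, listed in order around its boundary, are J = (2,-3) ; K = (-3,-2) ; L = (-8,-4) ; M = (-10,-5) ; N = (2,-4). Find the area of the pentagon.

J→K: (2)(-2) − (-3)(-3) = -13
K→L: (-3)(-4) − (-8)(-2) = -4
L→M: (-8)(-5) − (-10)(-4) = 0
M→N: (-10)(-4) − (2)(-5) = 50
N→J: (2)(-3) − (2)(-4) = 2
Σ = 35
Area = |Σ|/2 = 17.5.

17.5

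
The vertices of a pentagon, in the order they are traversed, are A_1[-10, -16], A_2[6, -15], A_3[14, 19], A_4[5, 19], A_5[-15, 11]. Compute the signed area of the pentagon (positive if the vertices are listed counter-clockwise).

715.5

Apply the shoelace formula: 2A = Σ (x_i·y_{i+1} − x_{i+1}·y_i), indices taken mod 5.
Σ = (246) + (324) + (171) + (340) + (350) = 1431
Signed area = Σ/2 = 715.5 (positive ⇒ counter-clockwise traversal).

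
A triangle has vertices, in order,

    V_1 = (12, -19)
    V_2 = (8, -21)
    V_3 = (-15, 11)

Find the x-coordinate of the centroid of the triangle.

5/3

Apply the shoelace formula. First the cross-terms c_i = x_i·y_{i+1} − x_{i+1}·y_i:
  -100, -227, 153  ⇒  2A = -174, A = -87.
Then Σ (x_i + x_{i+1})·c_i = -870, so x̄ = -870 / (6·(-87)) = 5/3.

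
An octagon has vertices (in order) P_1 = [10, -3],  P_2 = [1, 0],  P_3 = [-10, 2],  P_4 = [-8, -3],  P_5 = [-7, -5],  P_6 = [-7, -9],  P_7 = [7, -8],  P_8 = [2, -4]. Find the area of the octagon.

Apply the shoelace formula: 2A = Σ (x_i·y_{i+1} − x_{i+1}·y_i), indices taken mod 8.
Σ = (3) + (2) + (46) + (19) + (28) + (119) + (-12) + (34) = 239
Area = |Σ|/2 = 119.5.

119.5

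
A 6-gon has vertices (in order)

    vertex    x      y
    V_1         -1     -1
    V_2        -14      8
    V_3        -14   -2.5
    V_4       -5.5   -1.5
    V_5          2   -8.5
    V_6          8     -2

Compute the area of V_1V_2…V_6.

118

Apply Gauss's area formula: 2A = Σ (x_i·y_{i+1} − x_{i+1}·y_i), indices taken mod 6.
Cross-terms: -22, 147, 7.25, 49.75, 64, -10  ⇒  Σ = 236
Area = |Σ|/2 = 118.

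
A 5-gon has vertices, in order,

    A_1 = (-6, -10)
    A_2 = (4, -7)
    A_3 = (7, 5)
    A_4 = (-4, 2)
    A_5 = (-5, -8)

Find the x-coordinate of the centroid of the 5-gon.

Apply the shoelace (surveyor's) formula. First the cross-terms c_i = x_i·y_{i+1} − x_{i+1}·y_i:
  82, 69, 34, 42, 2  ⇒  2A = 229, A = 114.5.
Then Σ (x_i + x_{i+1})·c_i = 297, so x̄ = 297 / (6·114.5) = 99/229.

99/229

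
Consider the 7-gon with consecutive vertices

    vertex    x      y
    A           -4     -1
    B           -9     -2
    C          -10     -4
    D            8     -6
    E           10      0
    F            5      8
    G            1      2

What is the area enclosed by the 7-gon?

128

Apply the surveyor's formula: 2A = Σ (x_i·y_{i+1} − x_{i+1}·y_i), indices taken mod 7.
Cross-terms: -1, 16, 92, 60, 80, 2, 7  ⇒  Σ = 256
Area = |Σ|/2 = 128.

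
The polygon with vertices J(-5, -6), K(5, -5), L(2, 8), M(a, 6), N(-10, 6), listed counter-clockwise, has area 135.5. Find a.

-2

The doubled signed area Σ (x_i y_{i+1} − x_{i+1} y_i) is linear in a.
With a=0 it equals 267; the coefficient of a is -2 (from the two edges through M).
So -2·a + 267 = 2·135.5 = 271 ⇒ a = -2.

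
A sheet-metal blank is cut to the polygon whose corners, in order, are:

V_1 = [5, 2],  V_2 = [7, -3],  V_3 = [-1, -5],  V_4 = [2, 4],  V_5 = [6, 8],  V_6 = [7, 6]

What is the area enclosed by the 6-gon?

Σ = (-29) + (-38) + (6) + (-8) + (-20) + (-16) = -105
Area = |Σ|/2 = 52.5.

52.5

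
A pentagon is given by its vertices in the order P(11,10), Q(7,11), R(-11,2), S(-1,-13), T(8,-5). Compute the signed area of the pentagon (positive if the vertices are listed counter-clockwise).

Apply the surveyor's formula: 2A = Σ (x_i·y_{i+1} − x_{i+1}·y_i), indices taken mod 5.
Σ = (51) + (135) + (145) + (109) + (135) = 575
Signed area = Σ/2 = 287.5 (positive ⇒ counter-clockwise traversal).

287.5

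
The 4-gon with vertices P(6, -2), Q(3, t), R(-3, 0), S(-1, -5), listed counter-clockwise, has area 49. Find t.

The doubled signed area Σ (x_i y_{i+1} − x_{i+1} y_i) is linear in t.
With t=0 it equals 53; the coefficient of t is 9 (from the two edges through Q).
So 9·t + 53 = 2·49 = 98 ⇒ t = 5.

5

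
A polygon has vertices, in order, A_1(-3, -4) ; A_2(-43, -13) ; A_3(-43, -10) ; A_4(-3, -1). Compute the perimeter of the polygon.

88

|A_1A_2| = √((-40)² + (-9)²) = √1681 = 41
|A_2A_3| = √((0)² + (3)²) = √9 = 3
|A_3A_4| = √((40)² + (9)²) = √1681 = 41
|A_4A_1| = √((0)² + (-3)²) = √9 = 3
Perimeter = 41 + 3 + 41 + 3 = 88.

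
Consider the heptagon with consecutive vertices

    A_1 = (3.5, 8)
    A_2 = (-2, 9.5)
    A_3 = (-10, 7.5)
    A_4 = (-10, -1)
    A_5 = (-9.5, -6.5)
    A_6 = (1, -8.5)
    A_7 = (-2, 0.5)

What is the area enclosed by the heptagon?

Apply Gauss's area formula: 2A = Σ (x_i·y_{i+1} − x_{i+1}·y_i), indices taken mod 7.
Cross-terms: 49.25, 80, 85, 55.5, 87.25, -16.5, -17.75  ⇒  Σ = 322.75
Area = |Σ|/2 = 161.375.

161.375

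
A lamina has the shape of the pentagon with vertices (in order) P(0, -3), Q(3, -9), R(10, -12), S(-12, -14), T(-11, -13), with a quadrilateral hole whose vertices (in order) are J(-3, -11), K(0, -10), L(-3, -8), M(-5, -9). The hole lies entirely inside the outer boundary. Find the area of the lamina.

Outer boundary:
Σ = (9) + (54) + (-284) + (2) + (33) = -186
Area = |Σ|/2 = 93.
Hole:
Apply the shoelace formula: 2A = Σ (x_i·y_{i+1} − x_{i+1}·y_i), indices taken mod 4.
Σ = (30) + (-30) + (-13) + (28) = 15
Area = |Σ|/2 = 7.5.
Net area = 93 − 7.5 = 85.5.

85.5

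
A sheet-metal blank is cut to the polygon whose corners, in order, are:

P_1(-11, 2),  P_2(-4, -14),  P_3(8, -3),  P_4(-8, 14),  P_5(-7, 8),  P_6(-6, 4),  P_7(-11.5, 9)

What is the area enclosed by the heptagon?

Apply Gauss's area formula: 2A = Σ (x_i·y_{i+1} − x_{i+1}·y_i), indices taken mod 7.
Σ = (162) + (124) + (88) + (34) + (20) + (-8) + (76) = 496
Area = |Σ|/2 = 248.

248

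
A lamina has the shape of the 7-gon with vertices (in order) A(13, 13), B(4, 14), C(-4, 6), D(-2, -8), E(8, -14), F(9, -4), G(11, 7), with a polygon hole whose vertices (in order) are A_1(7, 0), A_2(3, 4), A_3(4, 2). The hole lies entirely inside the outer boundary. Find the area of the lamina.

297.5

Outer boundary:
Σ = (130) + (80) + (44) + (92) + (94) + (107) + (52) = 599
Area = |Σ|/2 = 299.5.
Hole:
Apply the shoelace (surveyor's) formula: 2A = Σ (x_i·y_{i+1} − x_{i+1}·y_i), indices taken mod 3.
Σ = (28) + (-10) + (-14) = 4
Area = |Σ|/2 = 2.
Net area = 299.5 − 2 = 297.5.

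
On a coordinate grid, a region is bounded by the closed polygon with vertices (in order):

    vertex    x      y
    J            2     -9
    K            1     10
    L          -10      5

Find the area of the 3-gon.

107

Apply the surveyor's formula: 2A = Σ (x_i·y_{i+1} − x_{i+1}·y_i), indices taken mod 3.
Cross-terms: 29, 105, 80  ⇒  Σ = 214
Area = |Σ|/2 = 107.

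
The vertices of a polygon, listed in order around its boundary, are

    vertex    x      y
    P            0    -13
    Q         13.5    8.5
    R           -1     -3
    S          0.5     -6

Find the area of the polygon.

72.25

Cross-terms: 175.5, -32, 7.5, -6.5  ⇒  Σ = 144.5
Area = |Σ|/2 = 72.25.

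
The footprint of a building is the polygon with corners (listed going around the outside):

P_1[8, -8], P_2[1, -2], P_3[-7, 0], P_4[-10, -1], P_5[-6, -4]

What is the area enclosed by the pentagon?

Cross-terms: -8, -14, 7, 34, 80  ⇒  Σ = 99
Area = |Σ|/2 = 49.5.

49.5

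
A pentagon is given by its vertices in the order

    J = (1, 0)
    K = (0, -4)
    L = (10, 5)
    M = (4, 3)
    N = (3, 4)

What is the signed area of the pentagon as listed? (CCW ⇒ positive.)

Apply Gauss's area formula: 2A = Σ (x_i·y_{i+1} − x_{i+1}·y_i), indices taken mod 5.
Cross-terms: -4, 40, 10, 7, -4  ⇒  Σ = 49
Signed area = Σ/2 = 24.5 (positive ⇒ counter-clockwise traversal).

24.5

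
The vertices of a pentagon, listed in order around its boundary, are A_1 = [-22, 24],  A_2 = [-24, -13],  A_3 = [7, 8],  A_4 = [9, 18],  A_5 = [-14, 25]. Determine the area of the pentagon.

Apply the shoelace (surveyor's) formula: 2A = Σ (x_i·y_{i+1} − x_{i+1}·y_i), indices taken mod 5.
Σ = (862) + (-101) + (54) + (477) + (214) = 1506
Area = |Σ|/2 = 753.

753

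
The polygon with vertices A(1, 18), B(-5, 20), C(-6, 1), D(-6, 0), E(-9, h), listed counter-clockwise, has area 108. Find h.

The doubled signed area Σ (x_i y_{i+1} − x_{i+1} y_i) is linear in h.
With h=0 it equals 69; the coefficient of h is -7 (from the two edges through E).
So -7·h + 69 = 2·108 = 216 ⇒ h = -21.

-21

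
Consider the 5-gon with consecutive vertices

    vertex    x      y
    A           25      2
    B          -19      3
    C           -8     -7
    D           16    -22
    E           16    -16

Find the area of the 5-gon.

Apply the shoelace formula: 2A = Σ (x_i·y_{i+1} − x_{i+1}·y_i), indices taken mod 5.
Σ = (113) + (157) + (288) + (96) + (432) = 1086
Area = |Σ|/2 = 543.

543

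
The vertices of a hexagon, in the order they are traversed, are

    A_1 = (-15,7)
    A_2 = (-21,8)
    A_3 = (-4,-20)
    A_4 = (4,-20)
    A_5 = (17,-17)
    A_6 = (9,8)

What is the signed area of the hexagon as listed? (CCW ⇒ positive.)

691.5

Cross-terms: 27, 452, 160, 272, 289, 183  ⇒  Σ = 1383
Signed area = Σ/2 = 691.5 (positive ⇒ counter-clockwise traversal).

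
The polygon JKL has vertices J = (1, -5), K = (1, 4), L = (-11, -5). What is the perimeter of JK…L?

|JK| = √((0)² + (9)²) = √81 = 9
|KL| = √((-12)² + (-9)²) = √225 = 15
|LJ| = √((12)² + (0)²) = √144 = 12
Perimeter = 9 + 15 + 12 = 36.

36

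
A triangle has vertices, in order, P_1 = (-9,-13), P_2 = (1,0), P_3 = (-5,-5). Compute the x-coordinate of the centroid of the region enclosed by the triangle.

Apply the shoelace formula. First the cross-terms c_i = x_i·y_{i+1} − x_{i+1}·y_i:
  13, -5, 20  ⇒  2A = 28, A = 14.
Then Σ (x_i + x_{i+1})·c_i = -364, so x̄ = -364 / (6·14) = -13/3.

-13/3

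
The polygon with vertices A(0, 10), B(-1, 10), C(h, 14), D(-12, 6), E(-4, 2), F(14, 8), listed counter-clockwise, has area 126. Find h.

-2

Write out the shoelace sum; only the two edges meeting at C involve h:
2·Area = [((-1)·14 − h·10) + (h·6 − (-12)·14)] + 90
       = -4·h + 244 = 252
⇒ h = -2.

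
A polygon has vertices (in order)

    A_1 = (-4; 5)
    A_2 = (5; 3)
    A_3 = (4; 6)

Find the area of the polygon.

A_1→A_2: (-4)(3) − (5)(5) = -37
A_2→A_3: (5)(6) − (4)(3) = 18
A_3→A_1: (4)(5) − (-4)(6) = 44
Σ = 25
Area = |Σ|/2 = 12.5.

12.5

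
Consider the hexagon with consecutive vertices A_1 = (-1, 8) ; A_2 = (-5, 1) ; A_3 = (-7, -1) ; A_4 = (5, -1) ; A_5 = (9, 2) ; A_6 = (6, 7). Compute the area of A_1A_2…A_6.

94

Σ = (39) + (12) + (12) + (19) + (51) + (55) = 188
Area = |Σ|/2 = 94.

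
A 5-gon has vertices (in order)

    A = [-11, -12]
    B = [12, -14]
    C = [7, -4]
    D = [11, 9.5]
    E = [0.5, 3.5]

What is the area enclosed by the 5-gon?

Apply the surveyor's formula: 2A = Σ (x_i·y_{i+1} − x_{i+1}·y_i), indices taken mod 5.
Cross-terms: 298, 50, 110.5, 33.75, 32.5  ⇒  Σ = 524.75
Area = |Σ|/2 = 262.375.

262.375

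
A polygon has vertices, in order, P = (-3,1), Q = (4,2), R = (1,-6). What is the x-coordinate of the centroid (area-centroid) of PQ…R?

Apply Gauss's area formula. First the cross-terms c_i = x_i·y_{i+1} − x_{i+1}·y_i:
  -10, -26, -17  ⇒  2A = -53, A = -26.5.
Then Σ (x_i + x_{i+1})·c_i = -106, so x̄ = -106 / (6·(-26.5)) = 2/3.

2/3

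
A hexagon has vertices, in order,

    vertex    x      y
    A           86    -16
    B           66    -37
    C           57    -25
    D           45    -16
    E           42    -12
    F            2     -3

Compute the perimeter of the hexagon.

|AB| = √((-20)² + (-21)²) = √841 = 29
|BC| = √((-9)² + (12)²) = √225 = 15
|CD| = √((-12)² + (9)²) = √225 = 15
|DE| = √((-3)² + (4)²) = √25 = 5
|EF| = √((-40)² + (9)²) = √1681 = 41
|FA| = √((84)² + (-13)²) = √7225 = 85
Perimeter = 29 + 15 + 15 + 5 + 41 + 85 = 190.

190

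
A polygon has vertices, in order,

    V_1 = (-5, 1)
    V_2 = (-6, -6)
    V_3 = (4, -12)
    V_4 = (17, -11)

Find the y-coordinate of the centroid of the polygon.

-868/127

Apply the surveyor's formula. First the cross-terms c_i = x_i·y_{i+1} − x_{i+1}·y_i:
  36, 96, 160, -38  ⇒  2A = 254, A = 127.
Then Σ (y_i + y_{i+1})·c_i = -5208, so ȳ = -5208 / (6·127) = -868/127.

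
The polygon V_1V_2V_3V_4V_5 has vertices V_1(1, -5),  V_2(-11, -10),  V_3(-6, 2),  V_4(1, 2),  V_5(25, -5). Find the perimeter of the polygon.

|V_1V_2| = √((-12)² + (-5)²) = √169 = 13
|V_2V_3| = √((5)² + (12)²) = √169 = 13
|V_3V_4| = √((7)² + (0)²) = √49 = 7
|V_4V_5| = √((24)² + (-7)²) = √625 = 25
|V_5V_1| = √((-24)² + (0)²) = √576 = 24
Perimeter = 13 + 13 + 7 + 25 + 24 = 82.

82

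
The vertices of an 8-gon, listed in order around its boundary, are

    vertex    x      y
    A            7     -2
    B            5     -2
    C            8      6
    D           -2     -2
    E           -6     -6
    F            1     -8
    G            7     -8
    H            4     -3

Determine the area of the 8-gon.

82

Apply the shoelace formula: 2A = Σ (x_i·y_{i+1} − x_{i+1}·y_i), indices taken mod 8.
A→B: (7)(-2) − (5)(-2) = -4
B→C: (5)(6) − (8)(-2) = 46
C→D: (8)(-2) − (-2)(6) = -4
D→E: (-2)(-6) − (-6)(-2) = 0
E→F: (-6)(-8) − (1)(-6) = 54
F→G: (1)(-8) − (7)(-8) = 48
G→H: (7)(-3) − (4)(-8) = 11
H→A: (4)(-2) − (7)(-3) = 13
Σ = 164
Area = |Σ|/2 = 82.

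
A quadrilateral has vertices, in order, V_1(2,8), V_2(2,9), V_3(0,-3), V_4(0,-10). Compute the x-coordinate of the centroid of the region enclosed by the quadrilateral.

0.75

Apply Gauss's area formula. First the cross-terms c_i = x_i·y_{i+1} − x_{i+1}·y_i:
  2, -6, 0, 20  ⇒  2A = 16, A = 8.
Then Σ (x_i + x_{i+1})·c_i = 36, so x̄ = 36 / (6·8) = 0.75.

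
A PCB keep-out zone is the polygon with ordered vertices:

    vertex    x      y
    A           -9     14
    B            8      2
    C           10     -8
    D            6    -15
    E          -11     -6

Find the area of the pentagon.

Apply the shoelace formula: 2A = Σ (x_i·y_{i+1} − x_{i+1}·y_i), indices taken mod 5.
Cross-terms: -130, -84, -102, -201, -208  ⇒  Σ = -725
Area = |Σ|/2 = 362.5.

362.5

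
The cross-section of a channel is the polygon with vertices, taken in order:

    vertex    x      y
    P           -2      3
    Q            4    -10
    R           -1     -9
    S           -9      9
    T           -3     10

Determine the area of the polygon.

90

Apply Gauss's area formula: 2A = Σ (x_i·y_{i+1} − x_{i+1}·y_i), indices taken mod 5.
Σ = (8) + (-46) + (-90) + (-63) + (11) = -180
Area = |Σ|/2 = 90.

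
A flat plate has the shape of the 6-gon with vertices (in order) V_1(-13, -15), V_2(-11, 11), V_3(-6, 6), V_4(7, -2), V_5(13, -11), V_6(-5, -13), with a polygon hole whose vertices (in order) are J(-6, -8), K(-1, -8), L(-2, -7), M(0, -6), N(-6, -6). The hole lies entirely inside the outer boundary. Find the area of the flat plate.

Outer boundary:
Apply the shoelace formula: 2A = Σ (x_i·y_{i+1} − x_{i+1}·y_i), indices taken mod 6.
Cross-terms: -308, 0, -30, -51, -224, -94  ⇒  Σ = -707
Area = |Σ|/2 = 353.5.
Hole:
Apply the shoelace formula: 2A = Σ (x_i·y_{i+1} − x_{i+1}·y_i), indices taken mod 5.
J→K: (-6)(-8) − (-1)(-8) = 40
K→L: (-1)(-7) − (-2)(-8) = -9
L→M: (-2)(-6) − (0)(-7) = 12
M→N: (0)(-6) − (-6)(-6) = -36
N→J: (-6)(-8) − (-6)(-6) = 12
Σ = 19
Area = |Σ|/2 = 9.5.
Net area = 353.5 − 9.5 = 344.

344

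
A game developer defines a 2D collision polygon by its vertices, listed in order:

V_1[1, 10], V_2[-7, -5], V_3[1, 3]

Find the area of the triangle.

28

Apply the shoelace (surveyor's) formula: 2A = Σ (x_i·y_{i+1} − x_{i+1}·y_i), indices taken mod 3.
Σ = (65) + (-16) + (7) = 56
Area = |Σ|/2 = 28.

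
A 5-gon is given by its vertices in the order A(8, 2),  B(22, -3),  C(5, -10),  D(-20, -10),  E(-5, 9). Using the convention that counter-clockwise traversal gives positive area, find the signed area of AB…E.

-417.5

Σ = (-68) + (-205) + (-250) + (-230) + (-82) = -835
Signed area = Σ/2 = -417.5 (negative ⇒ clockwise traversal).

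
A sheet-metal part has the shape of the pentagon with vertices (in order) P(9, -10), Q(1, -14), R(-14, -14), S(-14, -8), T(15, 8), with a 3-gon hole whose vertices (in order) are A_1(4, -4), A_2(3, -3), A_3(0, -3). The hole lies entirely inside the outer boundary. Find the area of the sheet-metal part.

Outer boundary:
Σ = (-116) + (-210) + (-84) + (8) + (-222) = -624
Area = |Σ|/2 = 312.
Hole:
Apply the shoelace formula: 2A = Σ (x_i·y_{i+1} − x_{i+1}·y_i), indices taken mod 3.
Σ = (0) + (-9) + (12) = 3
Area = |Σ|/2 = 1.5.
Net area = 312 − 1.5 = 310.5.

310.5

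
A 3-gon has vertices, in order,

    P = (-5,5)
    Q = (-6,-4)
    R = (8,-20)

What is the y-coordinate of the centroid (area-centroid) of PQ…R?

Apply Gauss's area formula. First the cross-terms c_i = x_i·y_{i+1} − x_{i+1}·y_i:
  50, 152, -60  ⇒  2A = 142, A = 71.
Then Σ (y_i + y_{i+1})·c_i = -2698, so ȳ = -2698 / (6·71) = -19/3.

-19/3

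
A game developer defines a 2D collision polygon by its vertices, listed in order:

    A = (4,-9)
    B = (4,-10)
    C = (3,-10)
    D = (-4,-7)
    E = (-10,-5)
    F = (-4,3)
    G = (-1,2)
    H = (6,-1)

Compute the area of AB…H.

120.5

Apply the surveyor's formula: 2A = Σ (x_i·y_{i+1} − x_{i+1}·y_i), indices taken mod 8.
Cross-terms: -4, -10, -61, -50, -50, -5, -11, -50  ⇒  Σ = -241
Area = |Σ|/2 = 120.5.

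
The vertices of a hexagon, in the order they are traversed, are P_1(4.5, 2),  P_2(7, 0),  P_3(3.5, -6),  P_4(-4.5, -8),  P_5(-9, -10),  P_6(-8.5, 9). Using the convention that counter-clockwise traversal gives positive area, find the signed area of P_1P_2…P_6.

-180.75

Apply the shoelace formula: 2A = Σ (x_i·y_{i+1} − x_{i+1}·y_i), indices taken mod 6.
Σ = (-14) + (-42) + (-55) + (-27) + (-166) + (-57.5) = -361.5
Signed area = Σ/2 = -180.75 (negative ⇒ clockwise traversal).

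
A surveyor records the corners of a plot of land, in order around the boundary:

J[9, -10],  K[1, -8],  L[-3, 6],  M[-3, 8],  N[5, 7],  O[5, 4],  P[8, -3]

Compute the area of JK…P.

131

Apply Gauss's area formula: 2A = Σ (x_i·y_{i+1} − x_{i+1}·y_i), indices taken mod 7.
Σ = (-62) + (-18) + (-6) + (-61) + (-15) + (-47) + (-53) = -262
Area = |Σ|/2 = 131.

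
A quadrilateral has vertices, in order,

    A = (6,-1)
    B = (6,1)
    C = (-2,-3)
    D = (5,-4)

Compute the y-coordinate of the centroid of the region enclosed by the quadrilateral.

-112/57

Apply the shoelace formula. First the cross-terms c_i = x_i·y_{i+1} − x_{i+1}·y_i:
  12, -16, 23, 19  ⇒  2A = 38, A = 19.
Then Σ (y_i + y_{i+1})·c_i = -224, so ȳ = -224 / (6·19) = -112/57.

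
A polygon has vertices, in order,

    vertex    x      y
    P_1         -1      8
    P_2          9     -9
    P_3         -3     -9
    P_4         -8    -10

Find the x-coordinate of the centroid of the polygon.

Apply the shoelace formula. First the cross-terms c_i = x_i·y_{i+1} − x_{i+1}·y_i:
  -63, -108, -42, -74  ⇒  2A = -287, A = -143.5.
Then Σ (x_i + x_{i+1})·c_i = -24, so x̄ = -24 / (6·(-143.5)) = 8/287.

8/287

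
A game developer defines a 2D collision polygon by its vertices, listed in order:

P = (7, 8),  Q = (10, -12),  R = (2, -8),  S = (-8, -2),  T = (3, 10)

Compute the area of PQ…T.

Σ = (-164) + (-56) + (-68) + (-74) + (-46) = -408
Area = |Σ|/2 = 204.

204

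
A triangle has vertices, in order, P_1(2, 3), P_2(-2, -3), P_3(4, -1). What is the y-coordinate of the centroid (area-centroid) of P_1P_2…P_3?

-1/3

Apply the surveyor's formula. First the cross-terms c_i = x_i·y_{i+1} − x_{i+1}·y_i:
  0, 14, 14  ⇒  2A = 28, A = 14.
Then Σ (y_i + y_{i+1})·c_i = -28, so ȳ = -28 / (6·14) = -1/3.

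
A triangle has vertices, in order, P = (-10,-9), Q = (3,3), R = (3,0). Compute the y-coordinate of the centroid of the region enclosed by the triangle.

Apply Gauss's area formula. First the cross-terms c_i = x_i·y_{i+1} − x_{i+1}·y_i:
  -3, -9, -27  ⇒  2A = -39, A = -19.5.
Then Σ (y_i + y_{i+1})·c_i = 234, so ȳ = 234 / (6·(-19.5)) = -2.

-2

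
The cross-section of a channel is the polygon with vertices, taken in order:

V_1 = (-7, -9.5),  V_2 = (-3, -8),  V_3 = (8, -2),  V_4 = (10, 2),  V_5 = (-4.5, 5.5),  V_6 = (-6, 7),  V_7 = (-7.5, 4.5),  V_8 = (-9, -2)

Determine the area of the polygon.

175.75

Cross-terms: 27.5, 70, 36, 64, 1.5, 25.5, 55.5, 71.5  ⇒  Σ = 351.5
Area = |Σ|/2 = 175.75.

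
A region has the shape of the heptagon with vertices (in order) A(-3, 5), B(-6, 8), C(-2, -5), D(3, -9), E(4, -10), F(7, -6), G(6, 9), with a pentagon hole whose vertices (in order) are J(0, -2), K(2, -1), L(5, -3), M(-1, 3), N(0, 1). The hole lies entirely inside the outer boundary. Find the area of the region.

139.5

Outer boundary:
Σ = (6) + (46) + (33) + (6) + (46) + (99) + (57) = 293
Area = |Σ|/2 = 146.5.
Hole:
Σ = (4) + (-1) + (12) + (-1) + (0) = 14
Area = |Σ|/2 = 7.
Net area = 146.5 − 7 = 139.5.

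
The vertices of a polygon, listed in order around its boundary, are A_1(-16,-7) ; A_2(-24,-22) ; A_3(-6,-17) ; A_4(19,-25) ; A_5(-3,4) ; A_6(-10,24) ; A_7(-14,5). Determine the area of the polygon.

683

Apply Gauss's area formula: 2A = Σ (x_i·y_{i+1} − x_{i+1}·y_i), indices taken mod 7.
Σ = (184) + (276) + (473) + (1) + (-32) + (286) + (178) = 1366
Area = |Σ|/2 = 683.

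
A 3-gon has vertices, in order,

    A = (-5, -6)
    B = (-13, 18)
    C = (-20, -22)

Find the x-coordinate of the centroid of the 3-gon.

Apply the surveyor's formula. First the cross-terms c_i = x_i·y_{i+1} − x_{i+1}·y_i:
  -168, 646, 10  ⇒  2A = 488, A = 244.
Then Σ (x_i + x_{i+1})·c_i = -18544, so x̄ = -18544 / (6·244) = -38/3.

-38/3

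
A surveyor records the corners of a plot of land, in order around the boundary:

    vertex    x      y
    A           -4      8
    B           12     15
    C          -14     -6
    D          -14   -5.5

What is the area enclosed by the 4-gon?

79.5

Apply Gauss's area formula: 2A = Σ (x_i·y_{i+1} − x_{i+1}·y_i), indices taken mod 4.
Cross-terms: -156, 138, -7, -134  ⇒  Σ = -159
Area = |Σ|/2 = 79.5.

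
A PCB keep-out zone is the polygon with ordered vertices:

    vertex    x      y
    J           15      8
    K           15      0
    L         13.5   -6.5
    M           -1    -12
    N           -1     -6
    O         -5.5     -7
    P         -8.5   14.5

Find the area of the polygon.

Σ = (-120) + (-97.5) + (-168.5) + (-6) + (-26) + (-139.25) + (-285.5) = -842.75
Area = |Σ|/2 = 421.375.

421.375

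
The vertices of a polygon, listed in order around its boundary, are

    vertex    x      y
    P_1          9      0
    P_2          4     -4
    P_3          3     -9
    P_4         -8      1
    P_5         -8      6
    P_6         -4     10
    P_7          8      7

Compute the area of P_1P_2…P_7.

198

Apply the shoelace (surveyor's) formula: 2A = Σ (x_i·y_{i+1} − x_{i+1}·y_i), indices taken mod 7.
Cross-terms: -36, -24, -69, -40, -56, -108, -63  ⇒  Σ = -396
Area = |Σ|/2 = 198.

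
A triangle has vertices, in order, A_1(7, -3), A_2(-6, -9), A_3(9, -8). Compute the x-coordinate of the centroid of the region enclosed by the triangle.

10/3

Apply the shoelace (surveyor's) formula. First the cross-terms c_i = x_i·y_{i+1} − x_{i+1}·y_i:
  -81, 129, 29  ⇒  2A = 77, A = 38.5.
Then Σ (x_i + x_{i+1})·c_i = 770, so x̄ = 770 / (6·38.5) = 10/3.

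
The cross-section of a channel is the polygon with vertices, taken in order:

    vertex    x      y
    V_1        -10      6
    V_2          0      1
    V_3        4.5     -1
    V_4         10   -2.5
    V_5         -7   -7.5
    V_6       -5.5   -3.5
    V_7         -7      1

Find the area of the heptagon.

Apply the surveyor's formula: 2A = Σ (x_i·y_{i+1} − x_{i+1}·y_i), indices taken mod 7.
Cross-terms: -10, -4.5, -1.25, -92.5, -16.75, -30, -32  ⇒  Σ = -187
Area = |Σ|/2 = 93.5.

93.5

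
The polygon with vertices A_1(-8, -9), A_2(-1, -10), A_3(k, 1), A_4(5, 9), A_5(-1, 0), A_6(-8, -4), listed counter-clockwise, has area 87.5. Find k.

The doubled signed area Σ (x_i y_{i+1} − x_{i+1} y_i) is linear in k.
With k=0 it equals 118; the coefficient of k is 19 (from the two edges through A_3).
So 19·k + 118 = 2·87.5 = 175 ⇒ k = 3.

3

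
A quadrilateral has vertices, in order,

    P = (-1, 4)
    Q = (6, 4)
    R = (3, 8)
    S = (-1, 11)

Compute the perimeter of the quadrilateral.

|PQ| = √((7)² + (0)²) = √49 = 7
|QR| = √((-3)² + (4)²) = √25 = 5
|RS| = √((-4)² + (3)²) = √25 = 5
|SP| = √((0)² + (-7)²) = √49 = 7
Perimeter = 7 + 5 + 5 + 7 = 24.

24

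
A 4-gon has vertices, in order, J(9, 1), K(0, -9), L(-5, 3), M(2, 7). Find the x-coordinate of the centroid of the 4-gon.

263/171

Apply the surveyor's formula. First the cross-terms c_i = x_i·y_{i+1} − x_{i+1}·y_i:
  -81, -45, -41, -61  ⇒  2A = -228, A = -114.
Then Σ (x_i + x_{i+1})·c_i = -1052, so x̄ = -1052 / (6·(-114)) = 263/171.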